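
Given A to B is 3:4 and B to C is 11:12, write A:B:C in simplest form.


Match B: multiply A:B by 11 → 33:44
Multiply B:C by 4 → 44:48
Combined: 33:44:48
GCD = 1
= 33:44:48

33:44:48


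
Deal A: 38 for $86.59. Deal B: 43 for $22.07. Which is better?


Deal A: $86.59/38 = $2.2787/unit
Deal B: $22.07/43 = $0.5133/unit
B is cheaper per unit
= Deal B

Deal B


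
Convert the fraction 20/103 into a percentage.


Percentage = (part / whole) × 100
= (20 / 103) × 100
≈ 19.42%

19.42%


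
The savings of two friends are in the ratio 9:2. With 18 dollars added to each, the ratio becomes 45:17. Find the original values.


Let A = 9k, B = 2k.
(9k + 18) / (2k + 18) = 45/17
Cross-multiply: 17(9k + 18) = 45(2k + 18)
153k + 306 = 90k + 810
153k - 90k = 810 - 306
63k = 504
k = 504/63 = 8
A = 9×8 = 72, B = 2×8 = 16
= A = 72, B = 16

A = 72, B = 16


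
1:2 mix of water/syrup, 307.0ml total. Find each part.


Total parts = 1 + 2 = 3
water: 307.0 × 1/3 = 102.3ml
syrup: 307.0 × 2/3 = 204.7ml
= 102.3ml and 204.7ml

102.3ml and 204.7ml


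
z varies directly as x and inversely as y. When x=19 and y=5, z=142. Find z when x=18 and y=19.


z = k·x/y
Solve for k using the known point: k = z·y/x = 142×5/19 = 710/19 ≈ 37.3684
Now evaluate at x=18, y=19:
z = k × 18 / 19 = (710 × 18) / (19 × 19) = 12780/361
≈ 35.4017

35.4017


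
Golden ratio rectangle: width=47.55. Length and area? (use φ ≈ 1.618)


φ = (1 + √5) / 2 ≈ 1.618
Length = width × φ = 47.55 × 1.618 = 76.9359
≈ 76.94
Area = width × length = 47.55 × 76.9359 = 3658.302045 ≈ 3658.30
= Length: 76.94, Area: 3658.30

Length: 76.94, Area: 3658.30


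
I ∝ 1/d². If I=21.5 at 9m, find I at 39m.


I₁d₁² = I₂d₂²
I₂ = I₁ × (d₁/d₂)²
= 21.5 × (9/39)²
= 21.5 × 81/1521
= 1741.5/1521
≈ 1.1450

1.1450


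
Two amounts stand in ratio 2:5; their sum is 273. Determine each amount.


Let A = 2k, B = 5k.
2k + 5k = 273
7k = 273 → k = 273/7 = 39
A = 2×39 = 78, B = 5×39 = 195
= A = 78, B = 195

A = 78, B = 195


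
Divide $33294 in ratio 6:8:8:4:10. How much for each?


Total parts = 6 + 8 + 8 + 4 + 10 = 36
Part 1: 33294 × 6/36 = 5549.00
Part 2: 33294 × 8/36 = 7398.67
Part 3: 33294 × 8/36 = 7398.67
Part 4: 33294 × 4/36 = 3699.33
Part 5: 33294 × 10/36 = 9248.33
= Part 1: $5549.00, Part 2: $7398.67, Part 3: $7398.67, Part 4: $3699.33, Part 5: $9248.33

Part 1: $5549.00, Part 2: $7398.67, Part 3: $7398.67, Part 4: $3699.33, Part 5: $9248.33


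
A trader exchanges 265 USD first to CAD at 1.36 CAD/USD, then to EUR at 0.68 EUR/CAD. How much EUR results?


Step 1: 265 USD × 1.36 = 360.40 CAD
Step 2: 360.40 CAD × 0.68 = 245.07 EUR
Implied rate USD→EUR = 1.36 × 0.68 = 0.9248
= 245.07 EUR

245.07 EUR


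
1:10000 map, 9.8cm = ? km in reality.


Real distance = map distance × scale
= 9.8cm × 10000
= 98000 cm = 980.0 m
= 0.980 km

0.980 km


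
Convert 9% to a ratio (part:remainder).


9% means 9 parts out of 100; remainder = 91
Part : remainder = 9:91
GCD = 1
= 9:91

9:91


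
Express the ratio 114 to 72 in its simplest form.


GCD(114, 72) = 6
114/6 : 72/6
= 19:12

19:12


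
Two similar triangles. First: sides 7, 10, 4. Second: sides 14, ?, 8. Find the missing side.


Scale factor = 14/7 = 2
Missing side = 10 × 2
= 20.0

20.0


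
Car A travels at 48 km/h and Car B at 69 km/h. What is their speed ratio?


Ratio = 48:69
GCD = 3
Simplified = 16:23
Time ratio (same distance) = 23:16
Speed ratio = 16:23

16:23


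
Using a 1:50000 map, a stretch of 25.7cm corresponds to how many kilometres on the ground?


Real distance = map distance × scale
= 25.7cm × 50000
= 1285000 cm = 12850.0 m
= 12.850 km

12.850 km


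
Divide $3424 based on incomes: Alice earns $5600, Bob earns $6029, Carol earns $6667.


Total income = 5600 + 6029 + 6667 = $18296
Alice: $3424 × 5600/18296 = $1048.01
Bob: $3424 × 6029/18296 = $1128.30
Carol: $3424 × 6667/18296 = $1247.69
= Alice: $1048.01, Bob: $1128.30, Carol: $1247.69

Alice: $1048.01, Bob: $1128.30, Carol: $1247.69


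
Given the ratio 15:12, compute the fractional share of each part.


Total parts = 15 + 12 = 27
First part: 15/27 = 5/9
Second part: 12/27 = 4/9
= 5/9 and 4/9

5/9 and 4/9


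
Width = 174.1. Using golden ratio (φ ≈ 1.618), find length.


φ = (1 + √5) / 2 ≈ 1.618
Length = width × φ = 174.1 × 1.618 = 281.6938
≈ 281.69

281.69


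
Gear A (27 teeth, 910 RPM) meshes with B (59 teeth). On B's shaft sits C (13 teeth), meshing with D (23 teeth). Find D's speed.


Stage 1: RPM_B = RPM_A × t_A/t_B = 910 × 27/59 = 24570/59 ≈ 416.44
B and C share a shaft → RPM_C = RPM_B
Stage 2: RPM_D = RPM_C × t_C/t_D = RPM_A × (t_A×t_C)/(t_B×t_D)
Overall ratio = (27×13)/(59×23) = 351/1357
RPM_D = 910 × 351/1357 = 319410/1357
≈ 235.38 RPM

235.38 RPM


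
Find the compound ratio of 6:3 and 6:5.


Compound ratio = (6×6) : (3×5)
= 36:15
GCD = 3
= 12:5

12:5


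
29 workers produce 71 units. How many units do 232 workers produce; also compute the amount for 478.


Direct proportion: y/x = constant
k = 71/29 ≈ 2.4483
y at x=232: k × 232 = 71 × 232 / 29 = 16472/29 = 568.00
y at x=478: k × 478 = 71 × 478 / 29 = 33938/29 ≈ 1170.28
= 568.00 and 1170.28

568.00 and 1170.28


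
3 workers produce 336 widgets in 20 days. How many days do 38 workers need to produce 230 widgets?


Days ∝ work / workers, so d₂ = d₁ × (m₁/m₂) × (w₂/w₁)
Workers factor (inverse): 3/38 ≈ 0.0789
Work factor (direct): 230/336 ≈ 0.6845
d₂ = 20 × 3/38 × 230/336 = (20 × 3 × 230) / (38 × 336) = 13800/12768
≈ 1.08 days

1.08 days


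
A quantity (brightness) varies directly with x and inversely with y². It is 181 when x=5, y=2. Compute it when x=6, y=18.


z = k·x/y²
Solve for k using the known point: k = z·y²/x = 181×4/5 = 724/5 = 144.8000
Now evaluate at x=6, y=18:
z = k × 6 / 324 = (724 × 6) / (5 × 324) = 4344/1620
≈ 2.6815

2.6815


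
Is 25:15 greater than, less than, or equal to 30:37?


25/15 = 1.6667
30/37 = 0.8108
1.6667 > 0.8108, so 25:15 is greater
= greater than

greater than


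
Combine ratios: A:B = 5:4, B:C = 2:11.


Match B: multiply A:B by 2 → 10:8
Multiply B:C by 4 → 8:44
Combined: 10:8:44
GCD = 2
= 5:4:22

5:4:22


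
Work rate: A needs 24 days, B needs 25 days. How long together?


Rate of A = 1/24 per day
Rate of B = 1/25 per day
Combined rate = 1/24 + 1/25 = 49/600 ≈ 0.0817 per day
Days = 1 / combined rate = 600/49
≈ 12.24 days

12.24 days


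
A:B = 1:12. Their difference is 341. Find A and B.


Let A = 1k, B = 12k.
12k - 1k = 341
11k = 341 → k = 341/11 = 31
A = 1×31 = 31, B = 12×31 = 372
= A = 31, B = 372

A = 31, B = 372


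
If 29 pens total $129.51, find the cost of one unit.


Unit rate = total / quantity
= 129.51 / 29
= $4.47 per unit

$4.47 per unit


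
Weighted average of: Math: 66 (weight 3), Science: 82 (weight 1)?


Numerator = 66×3 + 82×1
= 198 + 82
= 280
Total weight = 4
Weighted avg = 280/4
= 70.00

70.00


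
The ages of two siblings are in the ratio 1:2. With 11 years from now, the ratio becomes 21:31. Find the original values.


Let A = 1k, B = 2k.
(1k + 11) / (2k + 11) = 21/31
Cross-multiply: 31(1k + 11) = 21(2k + 11)
31k + 341 = 42k + 231
31k - 42k = 231 - 341
-11k = -110
k = -110/-11 = 10
A = 1×10 = 10, B = 2×10 = 20
= A = 10, B = 20

A = 10, B = 20


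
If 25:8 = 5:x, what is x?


Cross multiply: 25 × x = 8 × 5
25x = 40
x = 40 / 25
= 1.60

1.60


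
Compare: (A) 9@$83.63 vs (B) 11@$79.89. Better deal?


Deal A: $83.63/9 = $9.2922/unit
Deal B: $79.89/11 = $7.2627/unit
B is cheaper per unit
= Deal B

Deal B


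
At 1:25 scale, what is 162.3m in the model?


Model size = real / scale
= 162.3 / 25
= 6.4920 m

6.4920 m


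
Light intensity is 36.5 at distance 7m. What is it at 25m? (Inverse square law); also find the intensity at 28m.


I₁d₁² = I₂d₂²
I at 25m = 36.5 × (7/25)² = 36.5 × 49/625 = 1788.5/625 = 2.8616
I at 28m = 36.5 × (7/28)² = 36.5 × 49/784 = 1788.5/784 ≈ 2.2813
= 2.8616 and 2.2813

2.8616 and 2.2813


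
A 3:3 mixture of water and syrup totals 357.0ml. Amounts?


Total parts = 3 + 3 = 6
water: 357.0 × 3/6 = 178.5ml
syrup: 357.0 × 3/6 = 178.5ml
= 178.5ml and 178.5ml

178.5ml and 178.5ml


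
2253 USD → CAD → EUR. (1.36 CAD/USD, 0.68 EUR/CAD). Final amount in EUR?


Step 1: 2253 USD × 1.36 = 3064.08 CAD
Step 2: 3064.08 CAD × 0.68 = 2083.57 EUR
Implied rate USD→EUR = 1.36 × 0.68 = 0.9248
= 2083.57 EUR

2083.57 EUR


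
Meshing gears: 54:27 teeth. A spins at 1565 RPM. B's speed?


Gear ratio = 54:27 = 2:1
RPM_B = RPM_A × (teeth_A / teeth_B)
= 1565 × (54/27)
= 3130.0 RPM

3130.0 RPM


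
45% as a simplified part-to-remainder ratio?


45% means 45 parts out of 100; remainder = 55
Part : remainder = 45:55
GCD = 5
= 9:11

9:11


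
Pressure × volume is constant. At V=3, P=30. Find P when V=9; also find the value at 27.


Inverse proportion: x × y = constant
k = 3 × 30 = 90
At x=9: k/9 = 10.00
At x=27: k/27 = 3.33
= 10.00 and 3.33

10.00 and 3.33


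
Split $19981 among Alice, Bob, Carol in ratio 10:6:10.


Total parts = 10 + 6 + 10 = 26
Alice: 19981 × 10/26 = 7685.00
Bob: 19981 × 6/26 = 4611.00
Carol: 19981 × 10/26 = 7685.00
= Alice: $7685.00, Bob: $4611.00, Carol: $7685.00

Alice: $7685.00, Bob: $4611.00, Carol: $7685.00


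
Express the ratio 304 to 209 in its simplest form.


GCD(304, 209) = 19
304/19 : 209/19
= 16:11

16:11


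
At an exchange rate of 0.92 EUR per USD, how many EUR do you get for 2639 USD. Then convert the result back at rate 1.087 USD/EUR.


Amount × rate = 2639 × 0.92 = 2427.88 EUR
Round-trip: 2427.88 × 1.087 = 2639.11 USD
= 2427.88 EUR, then 2639.11 USD

2427.88 EUR, then 2639.11 USD


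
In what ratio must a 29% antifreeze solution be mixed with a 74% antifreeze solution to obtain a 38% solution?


Let x parts of 29% mix with y parts of 74%.
29x + 74y = 38(x + y)
29x + 74y = 38x + 38y
x(29 - 38) = y(38 - 74)
x/y = (74 - 38)/(38 - 29) = 36/9
Simplify: 4:1
= 4:1

4:1


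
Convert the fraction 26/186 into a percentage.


Percentage = (part / whole) × 100
= (26 / 186) × 100
≈ 13.98%

13.98%


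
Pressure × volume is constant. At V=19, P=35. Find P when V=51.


Inverse proportion: x × y = constant
k = 19 × 35 = 665
y₂ = k / 51 = 665 / 51
= 13.04

13.04


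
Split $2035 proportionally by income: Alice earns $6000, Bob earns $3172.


Total income = 6000 + 3172 = $9172
Alice: $2035 × 6000/9172 = $1331.23
Bob: $2035 × 3172/9172 = $703.77
= Alice: $1331.23, Bob: $703.77

Alice: $1331.23, Bob: $703.77


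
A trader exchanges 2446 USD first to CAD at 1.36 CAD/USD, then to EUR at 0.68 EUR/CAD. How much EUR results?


Step 1: 2446 USD × 1.36 = 3326.56 CAD
Step 2: 3326.56 CAD × 0.68 = 2262.06 EUR
Implied rate USD→EUR = 1.36 × 0.68 = 0.9248
= 2262.06 EUR

2262.06 EUR


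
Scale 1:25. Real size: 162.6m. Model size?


Model size = real / scale
= 162.6 / 25
= 6.5040 m

6.5040 m


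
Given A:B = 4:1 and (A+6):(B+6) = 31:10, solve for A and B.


Let A = 4k, B = 1k.
(4k + 6) / (1k + 6) = 31/10
Cross-multiply: 10(4k + 6) = 31(1k + 6)
40k + 60 = 31k + 186
40k - 31k = 186 - 60
9k = 126
k = 126/9 = 14
A = 4×14 = 56, B = 1×14 = 14
= A = 56, B = 14

A = 56, B = 14


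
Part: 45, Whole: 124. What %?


Percentage = (part / whole) × 100
= (45 / 124) × 100
≈ 36.29%

36.29%


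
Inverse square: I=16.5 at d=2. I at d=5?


I₁d₁² = I₂d₂²
I₂ = I₁ × (d₁/d₂)²
= 16.5 × (2/5)²
= 16.5 × 4/25
= 66/25
= 2.6400

2.6400


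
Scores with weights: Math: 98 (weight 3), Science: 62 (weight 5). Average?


Numerator = 98×3 + 62×5
= 294 + 310
= 604
Total weight = 8
Weighted avg = 604/8
= 75.50

75.50


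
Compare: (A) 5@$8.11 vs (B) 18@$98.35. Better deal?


Deal A: $8.11/5 = $1.6220/unit
Deal B: $98.35/18 = $5.4639/unit
A is cheaper per unit
= Deal A

Deal A


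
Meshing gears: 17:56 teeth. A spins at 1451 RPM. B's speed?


Gear ratio = 17:56 = 17:56
RPM_B = RPM_A × (teeth_A / teeth_B)
= 1451 × (17/56)
= 440.5 RPM

440.5 RPM


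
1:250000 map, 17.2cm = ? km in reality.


Real distance = map distance × scale
= 17.2cm × 250000
= 4300000 cm = 43000.0 m
= 43.000 km

43.000 km


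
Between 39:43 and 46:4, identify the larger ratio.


39/43 = 0.9070
46/4 = 11.5000
0.9070 < 11.5000, so 39:43 is less
= 46:4

46:4


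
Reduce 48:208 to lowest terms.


GCD(48, 208) = 16
48/16 : 208/16
= 3:13

3:13


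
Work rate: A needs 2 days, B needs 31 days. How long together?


Rate of A = 1/2 per day
Rate of B = 1/31 per day
Combined rate = 1/2 + 1/31 = 33/62 ≈ 0.5323 per day
Days = 1 / combined rate = 62/33
≈ 1.88 days

1.88 days


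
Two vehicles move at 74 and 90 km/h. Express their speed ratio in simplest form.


Ratio = 74:90
GCD = 2
Simplified = 37:45
Time ratio (same distance) = 45:37
Speed ratio = 37:45

37:45


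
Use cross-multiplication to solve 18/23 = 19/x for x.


Cross multiply: 18 × x = 23 × 19
18x = 437
x = 437 / 18
= 24.28

24.28


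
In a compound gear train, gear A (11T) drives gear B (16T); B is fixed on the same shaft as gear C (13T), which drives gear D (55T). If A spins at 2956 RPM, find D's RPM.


Stage 1: RPM_B = RPM_A × t_A/t_B = 2956 × 11/16 = 32516/16 = 2032.25
B and C share a shaft → RPM_C = RPM_B
Stage 2: RPM_D = RPM_C × t_C/t_D = RPM_A × (t_A×t_C)/(t_B×t_D)
Overall ratio = (11×13)/(16×55) = 143/880
RPM_D = 2956 × 143/880 = 422708/880
= 480.35 RPM

480.35 RPM


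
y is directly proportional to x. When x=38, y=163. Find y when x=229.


Direct proportion: y/x = constant
k = 163/38 ≈ 4.2895
y₂ = k × 229 = 163 × 229 / 38 = 37327/38
≈ 982.29

982.29


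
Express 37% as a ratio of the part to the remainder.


37% means 37 parts out of 100; remainder = 63
Part : remainder = 37:63
GCD = 1
= 37:63

37:63


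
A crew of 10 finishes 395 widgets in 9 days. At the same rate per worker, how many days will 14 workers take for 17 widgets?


Days ∝ work / workers, so d₂ = d₁ × (m₁/m₂) × (w₂/w₁)
Workers factor (inverse): 10/14 ≈ 0.7143
Work factor (direct): 17/395 ≈ 0.0430
d₂ = 9 × 10/14 × 17/395 = (9 × 10 × 17) / (14 × 395) = 1530/5530
≈ 0.28 days

0.28 days


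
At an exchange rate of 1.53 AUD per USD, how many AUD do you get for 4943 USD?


Amount × rate = 4943 × 1.53
= 7562.79 AUD

7562.79 AUD


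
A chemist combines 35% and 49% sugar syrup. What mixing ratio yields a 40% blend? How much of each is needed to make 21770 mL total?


Let x parts of 35% mix with y parts of 49%.
35x + 49y = 40(x + y)
35x + 49y = 40x + 40y
x(35 - 40) = y(40 - 49)
x/y = (49 - 40)/(40 - 35) = 9/5
Simplify: 9:5
Total parts = 14; one part = 21770/14 = 1555.00 mL
35% solution: 9×1555.00 = 13995.00 mL
49% solution: 5×1555.00 = 7775.00 mL
= ratio 9:5; 13995.00 mL and 7775.00 mL

ratio 9:5; 13995.00 mL and 7775.00 mL


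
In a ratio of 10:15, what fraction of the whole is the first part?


Total parts = 10 + 15 = 25
First part: 10/25 = 2/5
= 2/5

2/5


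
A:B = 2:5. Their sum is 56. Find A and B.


Let A = 2k, B = 5k.
2k + 5k = 56
7k = 56 → k = 56/7 = 8
A = 2×8 = 16, B = 5×8 = 40
= A = 16, B = 40

A = 16, B = 40


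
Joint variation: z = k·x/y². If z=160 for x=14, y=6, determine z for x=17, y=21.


z = k·x/y²
Solve for k using the known point: k = z·y²/x = 160×36/14 = 5760/14 ≈ 411.4286
Now evaluate at x=17, y=21:
z = k × 17 / 441 = (5760 × 17) / (14 × 441) = 97920/6174
≈ 15.8601

15.8601


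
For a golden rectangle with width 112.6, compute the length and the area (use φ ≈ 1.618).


φ = (1 + √5) / 2 ≈ 1.618
Length = width × φ = 112.6 × 1.618 = 182.1868
≈ 182.19
Area = width × length = 112.6 × 182.1868 = 20514.23368 ≈ 20514.23
= Length: 182.19, Area: 20514.23

Length: 182.19, Area: 20514.23


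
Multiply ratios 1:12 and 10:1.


Compound ratio = (1×10) : (12×1)
= 10:12
GCD = 2
= 5:6

5:6


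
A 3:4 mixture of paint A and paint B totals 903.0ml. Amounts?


Total parts = 3 + 4 = 7
paint A: 903.0 × 3/7 = 387.0ml
paint B: 903.0 × 4/7 = 516.0ml
= 387.0ml and 516.0ml

387.0ml and 516.0ml


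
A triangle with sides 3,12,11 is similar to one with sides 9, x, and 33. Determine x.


Scale factor = 9/3 = 3
Missing side = 12 × 3
= 36.0

36.0


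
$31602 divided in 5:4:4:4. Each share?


Total parts = 5 + 4 + 4 + 4 = 17
Part 1: 31602 × 5/17 = 9294.71
Part 2: 31602 × 4/17 = 7435.76
Part 3: 31602 × 4/17 = 7435.76
Part 4: 31602 × 4/17 = 7435.76
= Part 1: $9294.71, Part 2: $7435.76, Part 3: $7435.76, Part 4: $7435.76

Part 1: $9294.71, Part 2: $7435.76, Part 3: $7435.76, Part 4: $7435.76


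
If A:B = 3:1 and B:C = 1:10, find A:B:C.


Match B: multiply A:B by 1 → 3:1
Multiply B:C by 1 → 1:10
Combined: 3:1:10
GCD = 1
= 3:1:10

3:1:10


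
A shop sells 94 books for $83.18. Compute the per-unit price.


Unit rate = total / quantity
= 83.18 / 94
= $0.88 per unit

$0.88 per unit


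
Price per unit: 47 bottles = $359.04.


Unit rate = total / quantity
= 359.04 / 47
= $7.64 per unit

$7.64 per unit


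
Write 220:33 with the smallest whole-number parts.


GCD(220, 33) = 11
220/11 : 33/11
= 20:3

20:3


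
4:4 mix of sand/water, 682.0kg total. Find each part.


Total parts = 4 + 4 = 8
sand: 682.0 × 4/8 = 341.0kg
water: 682.0 × 4/8 = 341.0kg
= 341.0kg and 341.0kg

341.0kg and 341.0kg


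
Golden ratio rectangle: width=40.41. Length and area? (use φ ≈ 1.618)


φ = (1 + √5) / 2 ≈ 1.618
Length = width × φ = 40.41 × 1.618 = 65.38338
≈ 65.38
Area = width × length = 40.41 × 65.38338 = 2642.1423858 ≈ 2642.14
= Length: 65.38, Area: 2642.14

Length: 65.38, Area: 2642.14


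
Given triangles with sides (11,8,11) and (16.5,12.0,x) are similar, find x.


Scale factor = 16.5/11 = 1.5
Missing side = 11 × 1.5
= 16.5

16.5


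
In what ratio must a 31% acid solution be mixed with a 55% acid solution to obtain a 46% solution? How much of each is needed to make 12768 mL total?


Let x parts of 31% mix with y parts of 55%.
31x + 55y = 46(x + y)
31x + 55y = 46x + 46y
x(31 - 46) = y(46 - 55)
x/y = (55 - 46)/(46 - 31) = 9/15
Simplify: 3:5
Total parts = 8; one part = 12768/8 = 1596.00 mL
31% solution: 3×1596.00 = 4788.00 mL
55% solution: 5×1596.00 = 7980.00 mL
= ratio 3:5; 4788.00 mL and 7980.00 mL

ratio 3:5; 4788.00 mL and 7980.00 mL


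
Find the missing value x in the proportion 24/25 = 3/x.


Cross multiply: 24 × x = 25 × 3
24x = 75
x = 75 / 24
= 3.13

3.13


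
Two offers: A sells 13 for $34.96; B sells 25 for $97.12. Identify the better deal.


Deal A: $34.96/13 = $2.6892/unit
Deal B: $97.12/25 = $3.8848/unit
A is cheaper per unit
= Deal A

Deal A


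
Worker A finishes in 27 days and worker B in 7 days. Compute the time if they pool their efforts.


Rate of A = 1/27 per day
Rate of B = 1/7 per day
Combined rate = 1/27 + 1/7 = 34/189 ≈ 0.1799 per day
Days = 1 / combined rate = 189/34
≈ 5.56 days

5.56 days


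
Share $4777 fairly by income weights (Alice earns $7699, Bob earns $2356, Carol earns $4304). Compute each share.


Total income = 7699 + 2356 + 4304 = $14359
Alice: $4777 × 7699/14359 = $2561.33
Bob: $4777 × 2356/14359 = $783.80
Carol: $4777 × 4304/14359 = $1431.87
= Alice: $2561.33, Bob: $783.80, Carol: $1431.87

Alice: $2561.33, Bob: $783.80, Carol: $1431.87


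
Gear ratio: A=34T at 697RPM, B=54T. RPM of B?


Gear ratio = 34:54 = 17:27
RPM_B = RPM_A × (teeth_A / teeth_B)
= 697 × (34/54)
= 438.9 RPM

438.9 RPM


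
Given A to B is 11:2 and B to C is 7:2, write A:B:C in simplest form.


Match B: multiply A:B by 7 → 77:14
Multiply B:C by 2 → 14:4
Combined: 77:14:4
GCD = 1
= 77:14:4

77:14:4


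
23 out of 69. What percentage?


Percentage = (part / whole) × 100
= (23 / 69) × 100
≈ 33.33%

33.33%


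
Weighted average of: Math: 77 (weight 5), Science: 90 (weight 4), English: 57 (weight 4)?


Numerator = 77×5 + 90×4 + 57×4
= 385 + 360 + 228
= 973
Total weight = 13
Weighted avg = 973/13
= 74.85

74.85


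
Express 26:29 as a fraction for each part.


Total parts = 26 + 29 = 55
First part: 26/55 = 26/55
Second part: 29/55 = 29/55
= 26/55 and 29/55

26/55 and 29/55


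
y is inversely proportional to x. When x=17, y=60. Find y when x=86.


Inverse proportion: x × y = constant
k = 17 × 60 = 1020
y₂ = k / 86 = 1020 / 86
= 11.86

11.86


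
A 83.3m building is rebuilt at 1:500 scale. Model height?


Model size = real / scale
= 83.3 / 500
= 0.1666 m

0.1666 m


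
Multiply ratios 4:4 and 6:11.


Compound ratio = (4×6) : (4×11)
= 24:44
GCD = 4
= 6:11

6:11


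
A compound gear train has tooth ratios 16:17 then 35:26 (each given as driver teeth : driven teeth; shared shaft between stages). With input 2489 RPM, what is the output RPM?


Stage 1: RPM_B = RPM_A × t_A/t_B = 2489 × 16/17 = 39824/17 ≈ 2342.59
B and C share a shaft → RPM_C = RPM_B
Stage 2: RPM_D = RPM_C × t_C/t_D = RPM_A × (t_A×t_C)/(t_B×t_D)
Overall ratio = (16×35)/(17×26) = 560/442
RPM_D = 2489 × 560/442 = 1393840/442
≈ 3153.48 RPM

3153.48 RPM


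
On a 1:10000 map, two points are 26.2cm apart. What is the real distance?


Real distance = map distance × scale
= 26.2cm × 10000
= 262000 cm = 2620.0 m
= 2.620 km

2.620 km


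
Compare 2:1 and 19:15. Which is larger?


2/1 = 2.0000
19/15 = 1.2667
2.0000 > 1.2667, so 2:1 is greater
= 2:1

2:1


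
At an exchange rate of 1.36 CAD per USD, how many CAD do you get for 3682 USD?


Amount × rate = 3682 × 1.36
= 5007.52 CAD

5007.52 CAD


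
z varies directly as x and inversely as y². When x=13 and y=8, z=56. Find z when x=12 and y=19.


z = k·x/y²
Solve for k using the known point: k = z·y²/x = 56×64/13 = 3584/13 ≈ 275.6923
Now evaluate at x=12, y=19:
z = k × 12 / 361 = (3584 × 12) / (13 × 361) = 43008/4693
≈ 9.1643

9.1643


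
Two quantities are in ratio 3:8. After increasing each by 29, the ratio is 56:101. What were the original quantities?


Let A = 3k, B = 8k.
(3k + 29) / (8k + 29) = 56/101
Cross-multiply: 101(3k + 29) = 56(8k + 29)
303k + 2929 = 448k + 1624
303k - 448k = 1624 - 2929
-145k = -1305
k = -1305/-145 = 9
A = 3×9 = 27, B = 8×9 = 72
= A = 27, B = 72

A = 27, B = 72


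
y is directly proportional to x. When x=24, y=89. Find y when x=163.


Direct proportion: y/x = constant
k = 89/24 ≈ 3.7083
y₂ = k × 163 = 89 × 163 / 24 = 14507/24
≈ 604.46

604.46


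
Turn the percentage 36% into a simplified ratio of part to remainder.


36% means 36 parts out of 100; remainder = 64
Part : remainder = 36:64
GCD = 4
= 9:16

9:16


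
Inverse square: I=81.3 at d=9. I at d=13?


I₁d₁² = I₂d₂²
I₂ = I₁ × (d₁/d₂)²
= 81.3 × (9/13)²
= 81.3 × 81/169
= 6585.3/169
≈ 38.9663

38.9663


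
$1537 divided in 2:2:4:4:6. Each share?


Total parts = 2 + 2 + 4 + 4 + 6 = 18
Part 1: 1537 × 2/18 = 170.78
Part 2: 1537 × 2/18 = 170.78
Part 3: 1537 × 4/18 = 341.56
Part 4: 1537 × 4/18 = 341.56
Part 5: 1537 × 6/18 = 512.33
= Part 1: $170.78, Part 2: $170.78, Part 3: $341.56, Part 4: $341.56, Part 5: $512.33

Part 1: $170.78, Part 2: $170.78, Part 3: $341.56, Part 4: $341.56, Part 5: $512.33


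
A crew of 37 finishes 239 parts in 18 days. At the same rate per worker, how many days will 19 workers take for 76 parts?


Days ∝ work / workers, so d₂ = d₁ × (m₁/m₂) × (w₂/w₁)
Workers factor (inverse): 37/19 ≈ 1.9474
Work factor (direct): 76/239 ≈ 0.3180
d₂ = 18 × 37/19 × 76/239 = (18 × 37 × 76) / (19 × 239) = 50616/4541
≈ 11.15 days

11.15 days


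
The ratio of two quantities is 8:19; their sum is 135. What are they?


Let A = 8k, B = 19k.
8k + 19k = 135
27k = 135 → k = 135/27 = 5
A = 8×5 = 40, B = 19×5 = 95
= A = 40, B = 95

A = 40, B = 95


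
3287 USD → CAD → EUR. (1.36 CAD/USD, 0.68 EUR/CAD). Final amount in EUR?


Step 1: 3287 USD × 1.36 = 4470.32 CAD
Step 2: 4470.32 CAD × 0.68 = 3039.82 EUR
Implied rate USD→EUR = 1.36 × 0.68 = 0.9248
= 3039.82 EUR

3039.82 EUR


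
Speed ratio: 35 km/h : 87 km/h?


Ratio = 35:87
GCD = 1
Simplified = 35:87
Time ratio (same distance) = 87:35
Speed ratio = 35:87

35:87


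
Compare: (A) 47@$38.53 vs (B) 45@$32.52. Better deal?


Deal A: $38.53/47 = $0.8198/unit
Deal B: $32.52/45 = $0.7227/unit
B is cheaper per unit
= Deal B

Deal B


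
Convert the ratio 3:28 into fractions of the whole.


Total parts = 3 + 28 = 31
First part: 3/31 = 3/31
Second part: 28/31 = 28/31
= 3/31 and 28/31

3/31 and 28/31


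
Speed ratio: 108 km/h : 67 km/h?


Ratio = 108:67
GCD = 1
Simplified = 108:67
Time ratio (same distance) = 67:108
Speed ratio = 108:67

108:67


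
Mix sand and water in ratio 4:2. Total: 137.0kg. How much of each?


Total parts = 4 + 2 = 6
sand: 137.0 × 4/6 = 91.3kg
water: 137.0 × 2/6 = 45.7kg
= 91.3kg and 45.7kg

91.3kg and 45.7kg


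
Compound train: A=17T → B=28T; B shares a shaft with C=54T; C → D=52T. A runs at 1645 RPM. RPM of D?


Stage 1: RPM_B = RPM_A × t_A/t_B = 1645 × 17/28 = 27965/28 = 998.75
B and C share a shaft → RPM_C = RPM_B
Stage 2: RPM_D = RPM_C × t_C/t_D = RPM_A × (t_A×t_C)/(t_B×t_D)
Overall ratio = (17×54)/(28×52) = 918/1456
RPM_D = 1645 × 918/1456 = 1510110/1456
≈ 1037.16 RPM

1037.16 RPM


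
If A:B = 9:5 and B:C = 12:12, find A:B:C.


Match B: multiply A:B by 12 → 108:60
Multiply B:C by 5 → 60:60
Combined: 108:60:60
GCD = 12
= 9:5:5

9:5:5


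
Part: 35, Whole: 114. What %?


Percentage = (part / whole) × 100
= (35 / 114) × 100
≈ 30.70%

30.70%


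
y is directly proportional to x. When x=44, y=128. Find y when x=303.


Direct proportion: y/x = constant
k = 128/44 ≈ 2.9091
y₂ = k × 303 = 128 × 303 / 44 = 38784/44
≈ 881.45

881.45


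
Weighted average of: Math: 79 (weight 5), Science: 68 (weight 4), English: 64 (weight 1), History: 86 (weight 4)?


Numerator = 79×5 + 68×4 + 64×1 + 86×4
= 395 + 272 + 64 + 344
= 1075
Total weight = 14
Weighted avg = 1075/14
= 76.79

76.79


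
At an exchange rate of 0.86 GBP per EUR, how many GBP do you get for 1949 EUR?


Amount × rate = 1949 × 0.86
= 1676.14 GBP

1676.14 GBP


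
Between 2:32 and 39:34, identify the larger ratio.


2/32 = 0.0625
39/34 = 1.1471
0.0625 < 1.1471, so 2:32 is less
= 39:34

39:34


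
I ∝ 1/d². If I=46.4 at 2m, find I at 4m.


I₁d₁² = I₂d₂²
I₂ = I₁ × (d₁/d₂)²
= 46.4 × (2/4)²
= 46.4 × 4/16
= 185.6/16
= 11.6000

11.6000


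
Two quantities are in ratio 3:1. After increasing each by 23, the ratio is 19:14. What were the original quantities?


Let A = 3k, B = 1k.
(3k + 23) / (1k + 23) = 19/14
Cross-multiply: 14(3k + 23) = 19(1k + 23)
42k + 322 = 19k + 437
42k - 19k = 437 - 322
23k = 115
k = 115/23 = 5
A = 3×5 = 15, B = 1×5 = 5
= A = 15, B = 5

A = 15, B = 5


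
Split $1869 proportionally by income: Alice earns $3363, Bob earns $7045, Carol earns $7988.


Total income = 3363 + 7045 + 7988 = $18396
Alice: $1869 × 3363/18396 = $341.67
Bob: $1869 × 7045/18396 = $715.76
Carol: $1869 × 7988/18396 = $811.57
= Alice: $341.67, Bob: $715.76, Carol: $811.57

Alice: $341.67, Bob: $715.76, Carol: $811.57


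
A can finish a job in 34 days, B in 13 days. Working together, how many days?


Rate of A = 1/34 per day
Rate of B = 1/13 per day
Combined rate = 1/34 + 1/13 = 47/442 ≈ 0.1063 per day
Days = 1 / combined rate = 442/47
≈ 9.40 days

9.40 days


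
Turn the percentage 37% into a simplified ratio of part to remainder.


37% means 37 parts out of 100; remainder = 63
Part : remainder = 37:63
GCD = 1
= 37:63

37:63


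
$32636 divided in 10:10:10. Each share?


Total parts = 10 + 10 + 10 = 30
Part 1: 32636 × 10/30 = 10878.67
Part 2: 32636 × 10/30 = 10878.67
Part 3: 32636 × 10/30 = 10878.67
= Part 1: $10878.67, Part 2: $10878.67, Part 3: $10878.67

Part 1: $10878.67, Part 2: $10878.67, Part 3: $10878.67


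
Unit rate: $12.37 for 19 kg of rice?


Unit rate = total / quantity
= 12.37 / 19
= $0.65 per unit

$0.65 per unit


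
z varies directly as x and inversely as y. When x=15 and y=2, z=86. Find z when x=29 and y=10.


z = k·x/y
Solve for k using the known point: k = z·y/x = 86×2/15 = 172/15 ≈ 11.4667
Now evaluate at x=29, y=10:
z = k × 29 / 10 = (172 × 29) / (15 × 10) = 4988/150
≈ 33.2533

33.2533


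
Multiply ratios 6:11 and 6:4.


Compound ratio = (6×6) : (11×4)
= 36:44
GCD = 4
= 9:11

9:11


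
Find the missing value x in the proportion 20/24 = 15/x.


Cross multiply: 20 × x = 24 × 15
20x = 360
x = 360 / 20
= 18.00

18.00


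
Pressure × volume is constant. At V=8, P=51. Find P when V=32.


Inverse proportion: x × y = constant
k = 8 × 51 = 408
y₂ = k / 32 = 408 / 32
= 12.75

12.75


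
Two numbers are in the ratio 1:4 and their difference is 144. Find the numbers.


Let A = 1k, B = 4k.
4k - 1k = 144
3k = 144 → k = 144/3 = 48
A = 1×48 = 48, B = 4×48 = 192
= A = 48, B = 192

A = 48, B = 192


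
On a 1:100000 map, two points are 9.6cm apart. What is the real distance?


Real distance = map distance × scale
= 9.6cm × 100000
= 960000 cm = 9600.0 m
= 9.600 km

9.600 km


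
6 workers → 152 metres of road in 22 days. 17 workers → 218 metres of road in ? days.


Days ∝ work / workers, so d₂ = d₁ × (m₁/m₂) × (w₂/w₁)
Workers factor (inverse): 6/17 ≈ 0.3529
Work factor (direct): 218/152 ≈ 1.4342
d₂ = 22 × 6/17 × 218/152 = (22 × 6 × 218) / (17 × 152) = 28776/2584
≈ 11.14 days

11.14 days


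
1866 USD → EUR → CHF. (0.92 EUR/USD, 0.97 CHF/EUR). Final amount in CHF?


Step 1: 1866 USD × 0.92 = 1716.72 EUR
Step 2: 1716.72 EUR × 0.97 = 1665.22 CHF
Implied rate USD→CHF = 0.92 × 0.97 = 0.8924
= 1665.22 CHF

1665.22 CHF


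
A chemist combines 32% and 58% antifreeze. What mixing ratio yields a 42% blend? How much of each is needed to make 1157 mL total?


Let x parts of 32% mix with y parts of 58%.
32x + 58y = 42(x + y)
32x + 58y = 42x + 42y
x(32 - 42) = y(42 - 58)
x/y = (58 - 42)/(42 - 32) = 16/10
Simplify: 8:5
Total parts = 13; one part = 1157/13 = 89.00 mL
32% solution: 8×89.00 = 712.00 mL
58% solution: 5×89.00 = 445.00 mL
= ratio 8:5; 712.00 mL and 445.00 mL

ratio 8:5; 712.00 mL and 445.00 mL


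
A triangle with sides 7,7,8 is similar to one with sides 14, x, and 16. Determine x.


Scale factor = 14/7 = 2
Missing side = 7 × 2
= 14.0

14.0


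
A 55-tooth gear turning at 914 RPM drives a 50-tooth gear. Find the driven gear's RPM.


Gear ratio = 55:50 = 11:10
RPM_B = RPM_A × (teeth_A / teeth_B)
= 914 × (55/50)
= 1005.4 RPM

1005.4 RPM


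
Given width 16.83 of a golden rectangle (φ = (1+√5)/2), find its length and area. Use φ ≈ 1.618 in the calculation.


φ = (1 + √5) / 2 ≈ 1.618
Length = width × φ = 16.83 × 1.618 = 27.23094
≈ 27.23
Area = width × length = 16.83 × 27.23094 = 458.2967202 ≈ 458.30
= Length: 27.23, Area: 458.30

Length: 27.23, Area: 458.30


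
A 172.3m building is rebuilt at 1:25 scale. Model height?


Model size = real / scale
= 172.3 / 25
= 6.8920 m

6.8920 m


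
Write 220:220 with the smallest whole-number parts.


GCD(220, 220) = 220
220/220 : 220/220
= 1:1

1:1


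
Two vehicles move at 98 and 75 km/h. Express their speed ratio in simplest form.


Ratio = 98:75
GCD = 1
Simplified = 98:75
Time ratio (same distance) = 75:98
Speed ratio = 98:75

98:75


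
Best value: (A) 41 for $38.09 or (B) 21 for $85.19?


Deal A: $38.09/41 = $0.9290/unit
Deal B: $85.19/21 = $4.0567/unit
A is cheaper per unit
= Deal A

Deal A


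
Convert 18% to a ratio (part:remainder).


18% means 18 parts out of 100; remainder = 82
Part : remainder = 18:82
GCD = 2
= 9:41

9:41


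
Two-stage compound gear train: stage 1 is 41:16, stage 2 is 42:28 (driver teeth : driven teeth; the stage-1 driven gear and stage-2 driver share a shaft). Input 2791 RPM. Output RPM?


Stage 1: RPM_B = RPM_A × t_A/t_B = 2791 × 41/16 = 114431/16 ≈ 7151.94
B and C share a shaft → RPM_C = RPM_B
Stage 2: RPM_D = RPM_C × t_C/t_D = RPM_A × (t_A×t_C)/(t_B×t_D)
Overall ratio = (41×42)/(16×28) = 1722/448
RPM_D = 2791 × 1722/448 = 4806102/448
≈ 10727.91 RPM

10727.91 RPM


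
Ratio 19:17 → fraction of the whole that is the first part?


Total parts = 19 + 17 = 36
First part: 19/36 = 19/36
= 19/36

19/36


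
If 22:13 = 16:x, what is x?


Cross multiply: 22 × x = 13 × 16
22x = 208
x = 208 / 22
= 9.45

9.45


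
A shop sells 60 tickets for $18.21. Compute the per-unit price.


Unit rate = total / quantity
= 18.21 / 60
= $0.30 per unit

$0.30 per unit


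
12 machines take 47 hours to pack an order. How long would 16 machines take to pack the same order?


Inverse proportion: x × y = constant
k = 12 × 47 = 564
y₂ = k / 16 = 564 / 16
= 35.25

35.25


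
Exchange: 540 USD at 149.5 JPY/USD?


Amount × rate = 540 × 149.5
= 80730.00 JPY

80730.00 JPY


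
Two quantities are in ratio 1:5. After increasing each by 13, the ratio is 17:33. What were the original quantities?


Let A = 1k, B = 5k.
(1k + 13) / (5k + 13) = 17/33
Cross-multiply: 33(1k + 13) = 17(5k + 13)
33k + 429 = 85k + 221
33k - 85k = 221 - 429
-52k = -208
k = -208/-52 = 4
A = 1×4 = 4, B = 5×4 = 20
= A = 4, B = 20

A = 4, B = 20


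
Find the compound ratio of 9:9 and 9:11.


Compound ratio = (9×9) : (9×11)
= 81:99
GCD = 9
= 9:11

9:11


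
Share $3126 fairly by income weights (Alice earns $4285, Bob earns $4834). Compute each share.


Total income = 4285 + 4834 = $9119
Alice: $3126 × 4285/9119 = $1468.90
Bob: $3126 × 4834/9119 = $1657.10
= Alice: $1468.90, Bob: $1657.10

Alice: $1468.90, Bob: $1657.10


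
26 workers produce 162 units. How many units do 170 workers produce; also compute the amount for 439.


Direct proportion: y/x = constant
k = 162/26 ≈ 6.2308
y at x=170: k × 170 = 162 × 170 / 26 = 27540/26 ≈ 1059.23
y at x=439: k × 439 = 162 × 439 / 26 = 71118/26 ≈ 2735.31
= 1059.23 and 2735.31

1059.23 and 2735.31


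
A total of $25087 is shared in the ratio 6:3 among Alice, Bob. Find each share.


Total parts = 6 + 3 = 9
Alice: 25087 × 6/9 = 16724.67
Bob: 25087 × 3/9 = 8362.33
= Alice: $16724.67, Bob: $8362.33

Alice: $16724.67, Bob: $8362.33


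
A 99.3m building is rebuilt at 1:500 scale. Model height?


Model size = real / scale
= 99.3 / 500
= 0.1986 m

0.1986 m


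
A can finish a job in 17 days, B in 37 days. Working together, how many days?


Rate of A = 1/17 per day
Rate of B = 1/37 per day
Combined rate = 1/17 + 1/37 = 54/629 ≈ 0.0859 per day
Days = 1 / combined rate = 629/54
≈ 11.65 days

11.65 days


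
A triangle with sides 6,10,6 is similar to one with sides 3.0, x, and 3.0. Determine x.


Scale factor = 3.0/6 = 0.5
Missing side = 10 × 0.5
= 5.0

5.0


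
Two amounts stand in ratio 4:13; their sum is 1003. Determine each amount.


Let A = 4k, B = 13k.
4k + 13k = 1003
17k = 1003 → k = 1003/17 = 59
A = 4×59 = 236, B = 13×59 = 767
= A = 236, B = 767

A = 236, B = 767


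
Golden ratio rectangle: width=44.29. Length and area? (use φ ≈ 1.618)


φ = (1 + √5) / 2 ≈ 1.618
Length = width × φ = 44.29 × 1.618 = 71.66122
≈ 71.66
Area = width × length = 44.29 × 71.66122 = 3173.8754338 ≈ 3173.88
= Length: 71.66, Area: 3173.88

Length: 71.66, Area: 3173.88


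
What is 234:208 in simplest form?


GCD(234, 208) = 26
234/26 : 208/26
= 9:8

9:8


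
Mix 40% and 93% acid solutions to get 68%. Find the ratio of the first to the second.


Let x parts of 40% mix with y parts of 93%.
40x + 93y = 68(x + y)
40x + 93y = 68x + 68y
x(40 - 68) = y(68 - 93)
x/y = (93 - 68)/(68 - 40) = 25/28
Simplify: 25:28
= 25:28

25:28


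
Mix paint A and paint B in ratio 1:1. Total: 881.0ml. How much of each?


Total parts = 1 + 1 = 2
paint A: 881.0 × 1/2 = 440.5ml
paint B: 881.0 × 1/2 = 440.5ml
= 440.5ml and 440.5ml

440.5ml and 440.5ml


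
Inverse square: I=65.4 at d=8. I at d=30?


I₁d₁² = I₂d₂²
I₂ = I₁ × (d₁/d₂)²
= 65.4 × (8/30)²
= 65.4 × 64/900
= 4185.6/900
≈ 4.6507

4.6507


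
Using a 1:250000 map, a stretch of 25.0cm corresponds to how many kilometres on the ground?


Real distance = map distance × scale
= 25.0cm × 250000
= 6250000 cm = 62500.0 m
= 62.500 km

62.500 km


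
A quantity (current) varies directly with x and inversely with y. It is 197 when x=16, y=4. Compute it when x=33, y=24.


z = k·x/y
Solve for k using the known point: k = z·y/x = 197×4/16 = 788/16 = 49.2500
Now evaluate at x=33, y=24:
z = k × 33 / 24 = (788 × 33) / (16 × 24) = 26004/384
≈ 67.7188

67.7188


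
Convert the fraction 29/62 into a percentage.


Percentage = (part / whole) × 100
= (29 / 62) × 100
≈ 46.77%

46.77%


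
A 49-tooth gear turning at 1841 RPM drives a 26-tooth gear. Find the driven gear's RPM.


Gear ratio = 49:26 = 49:26
RPM_B = RPM_A × (teeth_A / teeth_B)
= 1841 × (49/26)
= 3469.6 RPM

3469.6 RPM


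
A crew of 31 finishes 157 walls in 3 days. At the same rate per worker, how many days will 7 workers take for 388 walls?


Days ∝ work / workers, so d₂ = d₁ × (m₁/m₂) × (w₂/w₁)
Workers factor (inverse): 31/7 ≈ 4.4286
Work factor (direct): 388/157 ≈ 2.4713
d₂ = 3 × 31/7 × 388/157 = (3 × 31 × 388) / (7 × 157) = 36084/1099
≈ 32.83 days

32.83 days


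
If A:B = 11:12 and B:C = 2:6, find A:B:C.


Match B: multiply A:B by 2 → 22:24
Multiply B:C by 12 → 24:72
Combined: 22:24:72
GCD = 2
= 11:12:36

11:12:36


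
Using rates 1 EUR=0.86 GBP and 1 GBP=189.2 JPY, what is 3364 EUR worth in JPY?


Step 1: 3364 EUR × 0.86 = 2893.04 GBP
Step 2: 2893.04 GBP × 189.2 = 547363.17 JPY
Implied rate EUR→JPY = 0.86 × 189.2 = 162.7120
= 547363.17 JPY

547363.17 JPY


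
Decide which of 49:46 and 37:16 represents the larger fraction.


49/46 = 1.0652
37/16 = 2.3125
1.0652 < 2.3125, so 49:46 is less
= 37:16

37:16


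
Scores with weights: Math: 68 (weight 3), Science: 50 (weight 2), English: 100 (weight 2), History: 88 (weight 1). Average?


Numerator = 68×3 + 50×2 + 100×2 + 88×1
= 204 + 100 + 200 + 88
= 592
Total weight = 8
Weighted avg = 592/8
= 74.00

74.00


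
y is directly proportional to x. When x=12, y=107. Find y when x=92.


Direct proportion: y/x = constant
k = 107/12 ≈ 8.9167
y₂ = k × 92 = 107 × 92 / 12 = 9844/12
≈ 820.33

820.33


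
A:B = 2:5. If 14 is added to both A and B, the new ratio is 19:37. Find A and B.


Let A = 2k, B = 5k.
(2k + 14) / (5k + 14) = 19/37
Cross-multiply: 37(2k + 14) = 19(5k + 14)
74k + 518 = 95k + 266
74k - 95k = 266 - 518
-21k = -252
k = -252/-21 = 12
A = 2×12 = 24, B = 5×12 = 60
= A = 24, B = 60

A = 24, B = 60


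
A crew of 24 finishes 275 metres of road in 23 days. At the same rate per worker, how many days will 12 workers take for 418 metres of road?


Days ∝ work / workers, so d₂ = d₁ × (m₁/m₂) × (w₂/w₁)
Workers factor (inverse): 24/12 = 2.0000
Work factor (direct): 418/275 = 1.5200
d₂ = 23 × 24/12 × 418/275 = (23 × 24 × 418) / (12 × 275) = 230736/3300
= 69.92 days

69.92 days


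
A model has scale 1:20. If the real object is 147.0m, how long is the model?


Model size = real / scale
= 147.0 / 20
= 7.3500 m

7.3500 m


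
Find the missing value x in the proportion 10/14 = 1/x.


Cross multiply: 10 × x = 14 × 1
10x = 14
x = 14 / 10
= 1.40

1.40
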